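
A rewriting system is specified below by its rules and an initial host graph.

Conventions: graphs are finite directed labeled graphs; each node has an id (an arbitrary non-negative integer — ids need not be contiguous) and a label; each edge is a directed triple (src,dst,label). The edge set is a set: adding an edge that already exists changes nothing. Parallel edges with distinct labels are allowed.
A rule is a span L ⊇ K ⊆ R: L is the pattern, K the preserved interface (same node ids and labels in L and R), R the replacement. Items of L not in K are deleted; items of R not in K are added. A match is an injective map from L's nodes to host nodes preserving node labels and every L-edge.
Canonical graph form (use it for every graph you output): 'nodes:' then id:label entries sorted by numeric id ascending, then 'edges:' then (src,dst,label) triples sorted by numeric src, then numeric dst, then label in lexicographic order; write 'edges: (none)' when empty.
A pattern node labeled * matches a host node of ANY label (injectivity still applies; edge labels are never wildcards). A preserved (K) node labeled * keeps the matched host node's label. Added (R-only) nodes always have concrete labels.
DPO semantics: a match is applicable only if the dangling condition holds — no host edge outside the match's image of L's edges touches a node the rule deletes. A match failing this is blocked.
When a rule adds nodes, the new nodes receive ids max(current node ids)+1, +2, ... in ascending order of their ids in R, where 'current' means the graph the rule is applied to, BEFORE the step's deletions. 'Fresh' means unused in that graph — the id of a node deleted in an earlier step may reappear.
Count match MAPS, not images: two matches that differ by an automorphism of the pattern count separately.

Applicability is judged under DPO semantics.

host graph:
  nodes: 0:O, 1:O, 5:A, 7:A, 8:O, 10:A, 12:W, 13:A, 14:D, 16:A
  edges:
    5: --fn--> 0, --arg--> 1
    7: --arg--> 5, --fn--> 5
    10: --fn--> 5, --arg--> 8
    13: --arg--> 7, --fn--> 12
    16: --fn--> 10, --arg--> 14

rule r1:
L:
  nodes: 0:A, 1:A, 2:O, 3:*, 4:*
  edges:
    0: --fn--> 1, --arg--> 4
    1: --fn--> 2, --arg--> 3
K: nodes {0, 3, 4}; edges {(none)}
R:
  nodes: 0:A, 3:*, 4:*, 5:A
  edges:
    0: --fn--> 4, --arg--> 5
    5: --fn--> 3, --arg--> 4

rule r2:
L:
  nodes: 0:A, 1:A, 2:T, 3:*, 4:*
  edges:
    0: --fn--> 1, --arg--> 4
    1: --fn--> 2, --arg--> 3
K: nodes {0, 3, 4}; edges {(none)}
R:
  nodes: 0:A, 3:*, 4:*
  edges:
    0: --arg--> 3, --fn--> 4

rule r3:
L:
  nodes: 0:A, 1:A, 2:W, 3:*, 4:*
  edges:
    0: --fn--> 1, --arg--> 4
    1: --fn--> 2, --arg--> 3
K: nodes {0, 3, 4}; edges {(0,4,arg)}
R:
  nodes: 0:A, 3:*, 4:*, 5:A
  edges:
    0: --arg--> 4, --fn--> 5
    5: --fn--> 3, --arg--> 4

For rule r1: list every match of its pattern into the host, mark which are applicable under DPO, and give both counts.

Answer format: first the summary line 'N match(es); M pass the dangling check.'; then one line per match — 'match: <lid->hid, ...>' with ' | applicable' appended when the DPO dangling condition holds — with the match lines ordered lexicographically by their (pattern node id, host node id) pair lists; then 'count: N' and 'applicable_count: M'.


1 match(es); 0 pass the dangling check.
match: 0->10, 1->5, 2->0, 3->1, 4->8
count: 1
applicable_count: 0


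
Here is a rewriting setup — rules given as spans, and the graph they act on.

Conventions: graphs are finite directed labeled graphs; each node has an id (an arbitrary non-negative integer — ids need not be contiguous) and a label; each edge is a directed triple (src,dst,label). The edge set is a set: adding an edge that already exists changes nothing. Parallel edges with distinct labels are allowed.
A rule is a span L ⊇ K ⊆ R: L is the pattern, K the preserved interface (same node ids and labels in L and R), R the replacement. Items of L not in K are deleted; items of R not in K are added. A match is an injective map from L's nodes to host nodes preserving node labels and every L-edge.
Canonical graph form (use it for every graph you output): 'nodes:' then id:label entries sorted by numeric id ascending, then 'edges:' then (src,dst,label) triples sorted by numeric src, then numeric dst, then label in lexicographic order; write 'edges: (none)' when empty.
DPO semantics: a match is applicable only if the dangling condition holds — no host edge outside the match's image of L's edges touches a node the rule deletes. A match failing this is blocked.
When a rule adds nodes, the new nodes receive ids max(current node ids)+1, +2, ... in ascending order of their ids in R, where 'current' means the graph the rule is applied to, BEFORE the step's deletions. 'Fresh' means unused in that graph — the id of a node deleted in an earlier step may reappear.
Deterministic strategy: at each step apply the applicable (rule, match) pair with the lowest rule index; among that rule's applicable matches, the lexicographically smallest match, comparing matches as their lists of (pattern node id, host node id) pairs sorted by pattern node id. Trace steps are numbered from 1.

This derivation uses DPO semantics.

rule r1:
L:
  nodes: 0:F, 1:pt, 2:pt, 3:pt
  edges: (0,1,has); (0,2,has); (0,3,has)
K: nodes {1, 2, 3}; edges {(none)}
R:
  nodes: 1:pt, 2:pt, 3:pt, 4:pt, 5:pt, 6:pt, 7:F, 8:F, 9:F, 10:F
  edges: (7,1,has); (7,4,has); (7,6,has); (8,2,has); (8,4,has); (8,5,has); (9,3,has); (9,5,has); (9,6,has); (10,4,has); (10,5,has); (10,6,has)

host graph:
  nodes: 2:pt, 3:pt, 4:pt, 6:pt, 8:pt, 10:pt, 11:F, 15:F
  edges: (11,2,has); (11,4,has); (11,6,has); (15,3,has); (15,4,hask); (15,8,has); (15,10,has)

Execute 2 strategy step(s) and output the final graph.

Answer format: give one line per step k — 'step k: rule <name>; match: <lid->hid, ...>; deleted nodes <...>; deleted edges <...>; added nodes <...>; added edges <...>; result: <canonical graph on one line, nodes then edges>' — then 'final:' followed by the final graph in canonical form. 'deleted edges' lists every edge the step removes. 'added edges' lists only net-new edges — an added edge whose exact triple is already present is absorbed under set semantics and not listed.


step 1: rule r1; match: 0->11, 1->2, 2->4, 3->6; deleted nodes 11; deleted edges (11,2,has); (11,4,has); (11,6,has); added nodes 16, 17, 18, 19, 20, 21, 22; added edges (19,2,has); (19,16,has); (19,18,has); (20,4,has); (20,16,has); (20,17,has); (21,6,has); (21,17,has); (21,18,has); (22,16,has); (22,17,has); (22,18,has); result: nodes: 2:pt, 3:pt, 4:pt, 6:pt, 8:pt, 10:pt, 15:F, 16:pt, 17:pt, 18:pt, 19:F, 20:F, 21:F, 22:F edges: (15,3,has); (15,4,hask); (15,8,has); (15,10,has); (19,2,has); (19,16,has); (19,18,has); (20,4,has); (20,16,has); (20,17,has); (21,6,has); (21,17,has); (21,18,has); (22,16,has); (22,17,has); (22,18,has)
step 2: rule r1; match: 0->19, 1->2, 2->16, 3->18; deleted nodes 19; deleted edges (19,2,has); (19,16,has); (19,18,has); added nodes 23, 24, 25, 26, 27, 28, 29; added edges (26,2,has); (26,23,has); (26,25,has); (27,16,has); (27,23,has); (27,24,has); (28,18,has); (28,24,has); (28,25,has); (29,23,has); (29,24,has); (29,25,has); result: nodes: 2:pt, 3:pt, 4:pt, 6:pt, 8:pt, 10:pt, 15:F, 16:pt, 17:pt, 18:pt, 20:F, 21:F, 22:F, 23:pt, 24:pt, 25:pt, 26:F, 27:F, 28:F, 29:F edges: (15,3,has); (15,4,hask); (15,8,has); (15,10,has); (20,4,has); (20,16,has); (20,17,has); (21,6,has); (21,17,has); (21,18,has); (22,16,has); (22,17,has); (22,18,has); (26,2,has); (26,23,has); (26,25,has); (27,16,has); (27,23,has); (27,24,has); (28,18,has); (28,24,has); (28,25,has); (29,23,has); (29,24,has); (29,25,has)
final:
nodes: 2:pt, 3:pt, 4:pt, 6:pt, 8:pt, 10:pt, 15:F, 16:pt, 17:pt, 18:pt, 20:F, 21:F, 22:F, 23:pt, 24:pt, 25:pt, 26:F, 27:F, 28:F, 29:F
edges: (15,3,has); (15,4,hask); (15,8,has); (15,10,has); (20,4,has); (20,16,has); (20,17,has); (21,6,has); (21,17,has); (21,18,has); (22,16,has); (22,17,has); (22,18,has); (26,2,has); (26,23,has); (26,25,has); (27,16,has); (27,23,has); (27,24,has); (28,18,has); (28,24,has); (28,25,has); (29,23,has); (29,24,has); (29,25,has)


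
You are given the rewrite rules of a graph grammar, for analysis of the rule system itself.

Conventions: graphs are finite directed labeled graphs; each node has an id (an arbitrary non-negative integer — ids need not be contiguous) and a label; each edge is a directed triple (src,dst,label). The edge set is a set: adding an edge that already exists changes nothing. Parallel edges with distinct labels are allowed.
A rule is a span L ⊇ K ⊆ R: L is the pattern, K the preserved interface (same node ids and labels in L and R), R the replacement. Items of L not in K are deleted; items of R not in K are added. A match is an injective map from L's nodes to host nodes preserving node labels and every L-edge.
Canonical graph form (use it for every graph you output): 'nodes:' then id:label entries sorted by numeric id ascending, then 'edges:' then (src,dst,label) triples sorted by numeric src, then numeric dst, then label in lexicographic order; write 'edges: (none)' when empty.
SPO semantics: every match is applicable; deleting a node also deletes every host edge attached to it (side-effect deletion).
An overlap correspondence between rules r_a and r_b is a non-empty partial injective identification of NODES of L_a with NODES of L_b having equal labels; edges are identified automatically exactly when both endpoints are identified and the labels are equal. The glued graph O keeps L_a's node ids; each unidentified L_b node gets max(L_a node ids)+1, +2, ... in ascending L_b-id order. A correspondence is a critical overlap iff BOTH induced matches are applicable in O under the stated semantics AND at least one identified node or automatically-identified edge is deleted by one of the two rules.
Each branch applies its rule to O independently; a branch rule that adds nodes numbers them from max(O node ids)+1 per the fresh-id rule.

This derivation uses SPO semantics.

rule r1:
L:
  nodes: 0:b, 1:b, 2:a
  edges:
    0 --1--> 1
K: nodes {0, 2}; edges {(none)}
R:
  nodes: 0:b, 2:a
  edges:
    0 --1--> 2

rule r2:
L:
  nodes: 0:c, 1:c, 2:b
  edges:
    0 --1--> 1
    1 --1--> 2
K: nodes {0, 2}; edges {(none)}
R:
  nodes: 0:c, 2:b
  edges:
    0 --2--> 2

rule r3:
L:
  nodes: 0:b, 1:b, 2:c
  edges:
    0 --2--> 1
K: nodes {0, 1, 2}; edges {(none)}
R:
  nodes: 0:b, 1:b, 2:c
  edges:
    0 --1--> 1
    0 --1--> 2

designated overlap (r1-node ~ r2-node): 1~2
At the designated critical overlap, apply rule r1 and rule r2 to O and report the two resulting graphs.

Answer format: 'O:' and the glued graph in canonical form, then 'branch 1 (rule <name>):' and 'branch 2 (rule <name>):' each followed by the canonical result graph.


O:
nodes: 0:b, 1:b, 2:a, 3:c, 4:c
edges: (0,1,1); (3,4,1); (4,1,1)
branch 1 (rule r1):
nodes: 0:b, 2:a, 3:c, 4:c
edges: (0,2,1); (3,4,1)
branch 2 (rule r2):
nodes: 0:b, 1:b, 2:a, 3:c
edges: (0,1,1); (3,1,2)


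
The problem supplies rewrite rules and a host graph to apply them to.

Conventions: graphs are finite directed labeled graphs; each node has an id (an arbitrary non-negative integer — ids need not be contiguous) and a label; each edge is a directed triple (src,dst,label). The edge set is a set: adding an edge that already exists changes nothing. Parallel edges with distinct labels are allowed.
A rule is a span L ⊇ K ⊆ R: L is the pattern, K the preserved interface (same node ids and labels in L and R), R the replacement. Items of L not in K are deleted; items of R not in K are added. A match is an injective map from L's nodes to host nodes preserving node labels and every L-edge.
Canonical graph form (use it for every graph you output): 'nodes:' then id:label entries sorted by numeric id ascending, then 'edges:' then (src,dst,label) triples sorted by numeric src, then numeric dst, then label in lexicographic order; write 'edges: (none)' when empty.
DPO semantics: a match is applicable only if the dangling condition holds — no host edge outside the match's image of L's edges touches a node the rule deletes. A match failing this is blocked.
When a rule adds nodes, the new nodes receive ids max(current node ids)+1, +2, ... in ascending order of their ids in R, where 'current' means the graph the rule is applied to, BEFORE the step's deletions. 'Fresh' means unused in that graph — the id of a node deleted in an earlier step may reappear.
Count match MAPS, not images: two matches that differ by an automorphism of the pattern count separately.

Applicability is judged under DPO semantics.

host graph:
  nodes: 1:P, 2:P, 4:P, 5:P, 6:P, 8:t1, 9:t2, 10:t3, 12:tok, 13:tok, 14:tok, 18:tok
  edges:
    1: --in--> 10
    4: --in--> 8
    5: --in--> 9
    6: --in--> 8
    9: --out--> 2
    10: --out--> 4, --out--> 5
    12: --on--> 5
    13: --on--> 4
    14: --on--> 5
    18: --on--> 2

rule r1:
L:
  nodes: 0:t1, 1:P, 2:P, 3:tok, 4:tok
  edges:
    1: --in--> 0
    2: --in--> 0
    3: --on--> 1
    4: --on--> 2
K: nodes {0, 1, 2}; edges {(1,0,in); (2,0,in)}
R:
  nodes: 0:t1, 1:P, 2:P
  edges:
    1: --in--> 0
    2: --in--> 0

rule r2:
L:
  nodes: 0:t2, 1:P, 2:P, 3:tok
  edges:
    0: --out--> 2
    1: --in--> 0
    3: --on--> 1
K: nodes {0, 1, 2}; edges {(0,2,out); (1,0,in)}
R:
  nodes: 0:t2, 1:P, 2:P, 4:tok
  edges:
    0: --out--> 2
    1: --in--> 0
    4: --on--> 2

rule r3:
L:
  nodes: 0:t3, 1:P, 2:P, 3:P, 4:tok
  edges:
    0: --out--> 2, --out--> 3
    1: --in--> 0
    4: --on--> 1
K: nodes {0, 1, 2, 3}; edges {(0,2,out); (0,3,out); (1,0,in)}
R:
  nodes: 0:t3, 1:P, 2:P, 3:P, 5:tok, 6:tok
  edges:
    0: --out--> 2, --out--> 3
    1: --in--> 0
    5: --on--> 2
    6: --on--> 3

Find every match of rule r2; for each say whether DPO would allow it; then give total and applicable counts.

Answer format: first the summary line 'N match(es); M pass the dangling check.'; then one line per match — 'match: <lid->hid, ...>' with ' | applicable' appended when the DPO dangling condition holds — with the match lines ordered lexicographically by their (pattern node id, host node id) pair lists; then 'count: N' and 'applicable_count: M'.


2 match(es); 2 pass the dangling check.
match: 0->9, 1->5, 2->2, 3->12 | applicable
match: 0->9, 1->5, 2->2, 3->14 | applicable
count: 2
applicable_count: 2


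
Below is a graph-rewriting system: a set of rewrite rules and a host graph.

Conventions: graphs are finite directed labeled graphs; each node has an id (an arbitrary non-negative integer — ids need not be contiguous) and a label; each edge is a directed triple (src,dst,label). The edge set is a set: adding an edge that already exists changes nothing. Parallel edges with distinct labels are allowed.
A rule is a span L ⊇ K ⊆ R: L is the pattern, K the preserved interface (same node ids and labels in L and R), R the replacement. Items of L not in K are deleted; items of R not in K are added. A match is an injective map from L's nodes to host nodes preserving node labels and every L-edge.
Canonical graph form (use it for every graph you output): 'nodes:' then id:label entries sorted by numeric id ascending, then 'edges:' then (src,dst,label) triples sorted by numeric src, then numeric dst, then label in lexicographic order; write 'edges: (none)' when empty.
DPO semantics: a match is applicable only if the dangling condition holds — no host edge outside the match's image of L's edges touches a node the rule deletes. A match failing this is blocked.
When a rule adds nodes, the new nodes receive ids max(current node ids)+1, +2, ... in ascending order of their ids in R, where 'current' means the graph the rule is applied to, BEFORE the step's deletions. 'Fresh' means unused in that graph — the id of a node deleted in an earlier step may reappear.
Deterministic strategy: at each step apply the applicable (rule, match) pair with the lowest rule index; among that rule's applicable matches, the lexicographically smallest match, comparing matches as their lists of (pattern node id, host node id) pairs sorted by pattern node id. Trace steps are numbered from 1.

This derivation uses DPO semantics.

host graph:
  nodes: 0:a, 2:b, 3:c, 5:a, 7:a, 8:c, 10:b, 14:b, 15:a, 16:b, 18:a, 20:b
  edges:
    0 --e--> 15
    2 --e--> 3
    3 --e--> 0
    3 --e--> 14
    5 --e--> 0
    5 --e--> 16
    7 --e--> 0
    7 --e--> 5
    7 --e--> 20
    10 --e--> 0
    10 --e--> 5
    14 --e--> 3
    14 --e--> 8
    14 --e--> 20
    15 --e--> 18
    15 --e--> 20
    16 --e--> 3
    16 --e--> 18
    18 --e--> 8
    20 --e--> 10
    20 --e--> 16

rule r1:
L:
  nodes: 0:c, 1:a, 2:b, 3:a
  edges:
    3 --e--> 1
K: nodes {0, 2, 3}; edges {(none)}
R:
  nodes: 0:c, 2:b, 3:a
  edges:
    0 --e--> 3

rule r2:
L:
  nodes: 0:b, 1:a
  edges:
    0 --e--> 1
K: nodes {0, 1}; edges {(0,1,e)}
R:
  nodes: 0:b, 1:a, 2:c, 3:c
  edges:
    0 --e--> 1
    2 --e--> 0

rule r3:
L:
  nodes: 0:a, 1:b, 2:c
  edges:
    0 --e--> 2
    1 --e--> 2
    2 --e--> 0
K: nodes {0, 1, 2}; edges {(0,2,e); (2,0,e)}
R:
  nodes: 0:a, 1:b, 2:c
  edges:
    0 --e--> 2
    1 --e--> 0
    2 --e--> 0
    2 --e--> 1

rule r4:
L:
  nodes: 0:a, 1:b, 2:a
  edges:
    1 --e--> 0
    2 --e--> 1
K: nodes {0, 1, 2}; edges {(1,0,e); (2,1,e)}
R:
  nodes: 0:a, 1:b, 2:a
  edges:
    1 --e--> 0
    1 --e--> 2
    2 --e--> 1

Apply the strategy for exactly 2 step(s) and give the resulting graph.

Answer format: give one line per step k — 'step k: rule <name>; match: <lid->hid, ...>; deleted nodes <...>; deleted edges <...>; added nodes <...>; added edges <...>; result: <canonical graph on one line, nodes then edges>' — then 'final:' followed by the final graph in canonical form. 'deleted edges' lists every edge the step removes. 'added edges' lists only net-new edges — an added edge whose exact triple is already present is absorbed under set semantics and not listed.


step 1: rule r2; match: 0->10, 1->0; deleted nodes (none); deleted edges (none); added nodes 21, 22; added edges (21,10,e); result: nodes: 0:a, 2:b, 3:c, 5:a, 7:a, 8:c, 10:b, 14:b, 15:a, 16:b, 18:a, 20:b, 21:c, 22:c edges: (0,15,e); (2,3,e); (3,0,e); (3,14,e); (5,0,e); (5,16,e); (7,0,e); (7,5,e); (7,20,e); (10,0,e); (10,5,e); (14,3,e); (14,8,e); (14,20,e); (15,18,e); (15,20,e); (16,3,e); (16,18,e); (18,8,e); (20,10,e); (20,16,e); (21,10,e)
step 2: rule r2; match: 0->10, 1->0; deleted nodes (none); deleted edges (none); added nodes 23, 24; added edges (23,10,e); result: nodes: 0:a, 2:b, 3:c, 5:a, 7:a, 8:c, 10:b, 14:b, 15:a, 16:b, 18:a, 20:b, 21:c, 22:c, 23:c, 24:c edges: (0,15,e); (2,3,e); (3,0,e); (3,14,e); (5,0,e); (5,16,e); (7,0,e); (7,5,e); (7,20,e); (10,0,e); (10,5,e); (14,3,e); (14,8,e); (14,20,e); (15,18,e); (15,20,e); (16,3,e); (16,18,e); (18,8,e); (20,10,e); (20,16,e); (21,10,e); (23,10,e)
final:
nodes: 0:a, 2:b, 3:c, 5:a, 7:a, 8:c, 10:b, 14:b, 15:a, 16:b, 18:a, 20:b, 21:c, 22:c, 23:c, 24:c
edges: (0,15,e); (2,3,e); (3,0,e); (3,14,e); (5,0,e); (5,16,e); (7,0,e); (7,5,e); (7,20,e); (10,0,e); (10,5,e); (14,3,e); (14,8,e); (14,20,e); (15,18,e); (15,20,e); (16,3,e); (16,18,e); (18,8,e); (20,10,e); (20,16,e); (21,10,e); (23,10,e)


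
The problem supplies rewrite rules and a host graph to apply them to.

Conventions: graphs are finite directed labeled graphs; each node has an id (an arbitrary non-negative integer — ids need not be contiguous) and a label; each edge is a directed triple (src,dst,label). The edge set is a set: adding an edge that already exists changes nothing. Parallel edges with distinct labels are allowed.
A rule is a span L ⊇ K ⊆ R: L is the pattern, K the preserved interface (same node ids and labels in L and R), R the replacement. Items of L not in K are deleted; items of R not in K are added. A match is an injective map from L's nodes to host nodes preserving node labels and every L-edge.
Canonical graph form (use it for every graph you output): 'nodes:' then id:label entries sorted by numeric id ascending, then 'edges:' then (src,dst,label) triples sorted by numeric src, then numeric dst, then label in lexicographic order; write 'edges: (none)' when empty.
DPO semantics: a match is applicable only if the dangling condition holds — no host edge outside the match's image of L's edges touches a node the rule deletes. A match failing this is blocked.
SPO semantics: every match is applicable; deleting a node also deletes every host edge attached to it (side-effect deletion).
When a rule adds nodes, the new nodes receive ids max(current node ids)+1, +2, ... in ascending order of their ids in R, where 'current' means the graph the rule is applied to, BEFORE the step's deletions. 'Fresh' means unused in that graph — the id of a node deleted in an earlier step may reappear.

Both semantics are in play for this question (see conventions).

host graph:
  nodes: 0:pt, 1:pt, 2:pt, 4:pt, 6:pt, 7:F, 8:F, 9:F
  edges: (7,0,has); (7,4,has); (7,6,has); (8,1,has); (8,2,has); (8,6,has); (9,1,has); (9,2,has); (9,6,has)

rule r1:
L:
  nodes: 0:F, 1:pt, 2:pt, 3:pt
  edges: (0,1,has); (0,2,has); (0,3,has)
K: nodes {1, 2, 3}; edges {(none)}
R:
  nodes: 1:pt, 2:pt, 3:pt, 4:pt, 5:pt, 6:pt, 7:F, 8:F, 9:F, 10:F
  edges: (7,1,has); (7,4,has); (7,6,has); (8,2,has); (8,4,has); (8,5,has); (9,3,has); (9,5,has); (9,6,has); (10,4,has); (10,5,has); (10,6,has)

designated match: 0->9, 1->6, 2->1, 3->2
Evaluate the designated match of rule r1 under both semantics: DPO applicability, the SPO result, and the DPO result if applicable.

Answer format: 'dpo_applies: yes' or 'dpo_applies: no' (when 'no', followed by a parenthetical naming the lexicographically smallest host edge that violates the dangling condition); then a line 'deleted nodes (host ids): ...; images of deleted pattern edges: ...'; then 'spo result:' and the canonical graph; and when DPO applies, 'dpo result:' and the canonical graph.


dpo_applies: yes
deleted nodes (host ids): 9; images of deleted pattern edges: (9,1,has); (9,2,has); (9,6,has)
spo result:
nodes: 0:pt, 1:pt, 2:pt, 4:pt, 6:pt, 7:F, 8:F, 10:pt, 11:pt, 12:pt, 13:F, 14:F, 15:F, 16:F
edges: (7,0,has); (7,4,has); (7,6,has); (8,1,has); (8,2,has); (8,6,has); (13,6,has); (13,10,has); (13,12,has); (14,1,has); (14,10,has); (14,11,has); (15,2,has); (15,11,has); (15,12,has); (16,10,has); (16,11,has); (16,12,has)
dpo result:
nodes: 0:pt, 1:pt, 2:pt, 4:pt, 6:pt, 7:F, 8:F, 10:pt, 11:pt, 12:pt, 13:F, 14:F, 15:F, 16:F
edges: (7,0,has); (7,4,has); (7,6,has); (8,1,has); (8,2,has); (8,6,has); (13,6,has); (13,10,has); (13,12,has); (14,1,has); (14,10,has); (14,11,has); (15,2,has); (15,11,has); (15,12,has); (16,10,has); (16,11,has); (16,12,has)


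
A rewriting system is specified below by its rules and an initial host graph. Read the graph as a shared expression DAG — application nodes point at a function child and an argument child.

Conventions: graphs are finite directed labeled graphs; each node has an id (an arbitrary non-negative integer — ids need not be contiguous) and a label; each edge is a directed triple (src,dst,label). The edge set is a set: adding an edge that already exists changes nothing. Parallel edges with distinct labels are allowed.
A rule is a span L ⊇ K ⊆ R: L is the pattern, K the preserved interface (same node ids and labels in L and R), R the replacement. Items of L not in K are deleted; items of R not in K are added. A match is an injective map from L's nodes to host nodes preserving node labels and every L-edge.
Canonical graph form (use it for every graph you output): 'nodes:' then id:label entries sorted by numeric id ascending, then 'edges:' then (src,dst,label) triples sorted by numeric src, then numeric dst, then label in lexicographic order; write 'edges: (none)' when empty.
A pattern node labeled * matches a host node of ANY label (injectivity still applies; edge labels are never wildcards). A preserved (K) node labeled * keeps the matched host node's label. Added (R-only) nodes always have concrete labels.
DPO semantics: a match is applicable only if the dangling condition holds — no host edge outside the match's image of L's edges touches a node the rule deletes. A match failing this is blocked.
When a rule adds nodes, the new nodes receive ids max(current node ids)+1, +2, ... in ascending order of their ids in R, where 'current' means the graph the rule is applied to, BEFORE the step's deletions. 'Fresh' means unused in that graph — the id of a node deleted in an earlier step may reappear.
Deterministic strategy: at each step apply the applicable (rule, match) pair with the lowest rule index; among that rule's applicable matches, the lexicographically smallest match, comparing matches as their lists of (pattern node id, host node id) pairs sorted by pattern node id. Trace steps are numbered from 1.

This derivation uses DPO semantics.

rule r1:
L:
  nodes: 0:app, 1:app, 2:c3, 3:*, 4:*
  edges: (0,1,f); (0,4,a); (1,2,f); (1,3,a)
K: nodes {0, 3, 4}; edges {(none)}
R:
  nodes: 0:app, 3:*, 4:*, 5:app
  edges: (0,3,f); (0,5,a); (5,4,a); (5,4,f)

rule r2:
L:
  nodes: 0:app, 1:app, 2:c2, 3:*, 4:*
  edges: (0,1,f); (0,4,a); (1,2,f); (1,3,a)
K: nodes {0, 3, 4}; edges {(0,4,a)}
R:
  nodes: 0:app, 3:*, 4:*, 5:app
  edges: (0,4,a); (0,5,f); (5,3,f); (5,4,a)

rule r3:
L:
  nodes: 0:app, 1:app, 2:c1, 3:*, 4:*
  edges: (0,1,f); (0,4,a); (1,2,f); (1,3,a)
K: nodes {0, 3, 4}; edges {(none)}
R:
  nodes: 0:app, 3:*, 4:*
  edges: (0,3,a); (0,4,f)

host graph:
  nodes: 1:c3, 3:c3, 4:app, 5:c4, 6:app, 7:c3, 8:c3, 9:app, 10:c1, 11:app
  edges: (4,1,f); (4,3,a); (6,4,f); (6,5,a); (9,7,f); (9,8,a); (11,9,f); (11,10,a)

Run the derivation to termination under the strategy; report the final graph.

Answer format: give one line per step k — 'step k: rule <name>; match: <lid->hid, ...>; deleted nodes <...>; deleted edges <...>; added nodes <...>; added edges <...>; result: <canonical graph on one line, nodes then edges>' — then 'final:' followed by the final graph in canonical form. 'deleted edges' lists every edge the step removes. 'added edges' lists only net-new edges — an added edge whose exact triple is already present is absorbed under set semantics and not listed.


step 1: rule r1; match: 0->6, 1->4, 2->1, 3->3, 4->5; deleted nodes 1, 4; deleted edges (4,1,f); (4,3,a); (6,4,f); (6,5,a); added nodes 12; added edges (6,3,f); (6,12,a); (12,5,a); (12,5,f); result: nodes: 3:c3, 5:c4, 6:app, 7:c3, 8:c3, 9:app, 10:c1, 11:app, 12:app edges: (6,3,f); (6,12,a); (9,7,f); (9,8,a); (11,9,f); (11,10,a); (12,5,a); (12,5,f)
step 2: rule r1; match: 0->11, 1->9, 2->7, 3->8, 4->10; deleted nodes 7, 9; deleted edges (9,7,f); (9,8,a); (11,9,f); (11,10,a); added nodes 13; added edges (11,8,f); (11,13,a); (13,10,a); (13,10,f); result: nodes: 3:c3, 5:c4, 6:app, 8:c3, 10:c1, 11:app, 12:app, 13:app edges: (6,3,f); (6,12,a); (11,8,f); (11,13,a); (12,5,a); (12,5,f); (13,10,a); (13,10,f)
final:
nodes: 3:c3, 5:c4, 6:app, 8:c3, 10:c1, 11:app, 12:app, 13:app
edges: (6,3,f); (6,12,a); (11,8,f); (11,13,a); (12,5,a); (12,5,f); (13,10,a); (13,10,f)


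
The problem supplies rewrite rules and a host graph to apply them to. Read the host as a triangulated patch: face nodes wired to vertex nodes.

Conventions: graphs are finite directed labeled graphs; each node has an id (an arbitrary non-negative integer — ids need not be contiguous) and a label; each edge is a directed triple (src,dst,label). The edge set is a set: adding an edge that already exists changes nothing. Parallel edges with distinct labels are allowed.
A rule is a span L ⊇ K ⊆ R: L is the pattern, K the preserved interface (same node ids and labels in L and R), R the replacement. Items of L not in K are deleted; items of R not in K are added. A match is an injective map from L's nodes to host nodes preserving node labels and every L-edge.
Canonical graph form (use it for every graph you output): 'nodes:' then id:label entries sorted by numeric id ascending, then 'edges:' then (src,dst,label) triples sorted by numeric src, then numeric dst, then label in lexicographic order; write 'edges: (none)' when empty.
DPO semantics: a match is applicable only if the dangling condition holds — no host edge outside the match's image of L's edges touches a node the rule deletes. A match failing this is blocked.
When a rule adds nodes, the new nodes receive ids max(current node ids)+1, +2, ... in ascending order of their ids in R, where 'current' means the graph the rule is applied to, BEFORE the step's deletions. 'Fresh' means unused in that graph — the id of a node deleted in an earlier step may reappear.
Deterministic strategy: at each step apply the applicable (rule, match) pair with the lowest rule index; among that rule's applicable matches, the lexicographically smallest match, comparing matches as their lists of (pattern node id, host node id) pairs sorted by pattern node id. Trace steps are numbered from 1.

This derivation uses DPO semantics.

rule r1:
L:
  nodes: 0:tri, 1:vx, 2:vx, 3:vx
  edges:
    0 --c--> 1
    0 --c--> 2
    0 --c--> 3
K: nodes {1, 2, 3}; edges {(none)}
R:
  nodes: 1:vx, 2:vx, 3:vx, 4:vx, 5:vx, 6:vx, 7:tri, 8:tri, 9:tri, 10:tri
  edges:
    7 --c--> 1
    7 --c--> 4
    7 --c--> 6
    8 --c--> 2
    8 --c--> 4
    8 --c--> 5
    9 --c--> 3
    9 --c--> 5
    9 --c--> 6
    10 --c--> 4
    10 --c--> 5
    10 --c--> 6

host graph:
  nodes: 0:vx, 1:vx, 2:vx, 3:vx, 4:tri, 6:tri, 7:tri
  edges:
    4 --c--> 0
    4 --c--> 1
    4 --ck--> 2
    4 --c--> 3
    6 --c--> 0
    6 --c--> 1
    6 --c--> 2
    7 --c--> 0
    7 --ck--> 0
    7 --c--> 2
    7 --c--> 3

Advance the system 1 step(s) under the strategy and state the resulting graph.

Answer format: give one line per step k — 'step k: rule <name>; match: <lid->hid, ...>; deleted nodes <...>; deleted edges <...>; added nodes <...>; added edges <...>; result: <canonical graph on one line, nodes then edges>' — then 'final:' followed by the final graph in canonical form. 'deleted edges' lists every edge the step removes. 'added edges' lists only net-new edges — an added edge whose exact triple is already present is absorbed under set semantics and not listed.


step 1: rule r1; match: 0->6, 1->0, 2->1, 3->2; deleted nodes 6; deleted edges (6,0,c); (6,1,c); (6,2,c); added nodes 8, 9, 10, 11, 12, 13, 14; added edges (11,0,c); (11,8,c); (11,10,c); (12,1,c); (12,8,c); (12,9,c); (13,2,c); (13,9,c); (13,10,c); (14,8,c); (14,9,c); (14,10,c); result: nodes: 0:vx, 1:vx, 2:vx, 3:vx, 4:tri, 7:tri, 8:vx, 9:vx, 10:vx, 11:tri, 12:tri, 13:tri, 14:tri edges: (4,0,c); (4,1,c); (4,2,ck); (4,3,c); (7,0,c); (7,0,ck); (7,2,c); (7,3,c); (11,0,c); (11,8,c); (11,10,c); (12,1,c); (12,8,c); (12,9,c); (13,2,c); (13,9,c); (13,10,c); (14,8,c); (14,9,c); (14,10,c)
final:
nodes: 0:vx, 1:vx, 2:vx, 3:vx, 4:tri, 7:tri, 8:vx, 9:vx, 10:vx, 11:tri, 12:tri, 13:tri, 14:tri
edges: (4,0,c); (4,1,c); (4,2,ck); (4,3,c); (7,0,c); (7,0,ck); (7,2,c); (7,3,c); (11,0,c); (11,8,c); (11,10,c); (12,1,c); (12,8,c); (12,9,c); (13,2,c); (13,9,c); (13,10,c); (14,8,c); (14,9,c); (14,10,c)


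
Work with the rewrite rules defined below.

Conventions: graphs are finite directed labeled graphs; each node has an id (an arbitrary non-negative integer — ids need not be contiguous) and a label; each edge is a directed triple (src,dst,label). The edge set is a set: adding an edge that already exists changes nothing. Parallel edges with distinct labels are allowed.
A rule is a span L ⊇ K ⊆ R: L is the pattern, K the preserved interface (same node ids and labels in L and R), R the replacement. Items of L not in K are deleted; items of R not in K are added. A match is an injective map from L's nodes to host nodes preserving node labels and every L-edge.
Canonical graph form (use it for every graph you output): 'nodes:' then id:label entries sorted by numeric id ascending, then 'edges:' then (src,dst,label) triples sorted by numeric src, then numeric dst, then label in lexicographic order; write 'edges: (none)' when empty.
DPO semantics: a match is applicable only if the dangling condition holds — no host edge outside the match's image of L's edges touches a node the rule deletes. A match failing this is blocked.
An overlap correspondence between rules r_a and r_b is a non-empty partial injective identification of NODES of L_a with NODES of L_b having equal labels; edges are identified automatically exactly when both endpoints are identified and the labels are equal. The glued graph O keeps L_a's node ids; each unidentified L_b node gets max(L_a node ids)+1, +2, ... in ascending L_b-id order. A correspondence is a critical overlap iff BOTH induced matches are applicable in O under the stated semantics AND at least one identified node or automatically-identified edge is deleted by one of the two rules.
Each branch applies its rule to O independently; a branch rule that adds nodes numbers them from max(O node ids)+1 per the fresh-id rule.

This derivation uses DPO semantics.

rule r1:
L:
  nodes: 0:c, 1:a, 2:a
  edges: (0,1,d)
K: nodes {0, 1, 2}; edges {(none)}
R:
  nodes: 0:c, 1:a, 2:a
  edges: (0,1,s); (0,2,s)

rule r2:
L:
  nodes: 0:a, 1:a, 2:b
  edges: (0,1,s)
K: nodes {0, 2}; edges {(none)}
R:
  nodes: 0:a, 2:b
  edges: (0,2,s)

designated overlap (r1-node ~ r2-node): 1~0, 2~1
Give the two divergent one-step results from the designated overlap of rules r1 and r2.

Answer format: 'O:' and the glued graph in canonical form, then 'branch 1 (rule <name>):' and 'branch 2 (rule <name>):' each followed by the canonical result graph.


O:
nodes: 0:c, 1:a, 2:a, 3:b
edges: (0,1,d); (1,2,s)
branch 1 (rule r1):
nodes: 0:c, 1:a, 2:a, 3:b
edges: (0,1,s); (0,2,s); (1,2,s)
branch 2 (rule r2):
nodes: 0:c, 1:a, 3:b
edges: (0,1,d); (1,3,s)


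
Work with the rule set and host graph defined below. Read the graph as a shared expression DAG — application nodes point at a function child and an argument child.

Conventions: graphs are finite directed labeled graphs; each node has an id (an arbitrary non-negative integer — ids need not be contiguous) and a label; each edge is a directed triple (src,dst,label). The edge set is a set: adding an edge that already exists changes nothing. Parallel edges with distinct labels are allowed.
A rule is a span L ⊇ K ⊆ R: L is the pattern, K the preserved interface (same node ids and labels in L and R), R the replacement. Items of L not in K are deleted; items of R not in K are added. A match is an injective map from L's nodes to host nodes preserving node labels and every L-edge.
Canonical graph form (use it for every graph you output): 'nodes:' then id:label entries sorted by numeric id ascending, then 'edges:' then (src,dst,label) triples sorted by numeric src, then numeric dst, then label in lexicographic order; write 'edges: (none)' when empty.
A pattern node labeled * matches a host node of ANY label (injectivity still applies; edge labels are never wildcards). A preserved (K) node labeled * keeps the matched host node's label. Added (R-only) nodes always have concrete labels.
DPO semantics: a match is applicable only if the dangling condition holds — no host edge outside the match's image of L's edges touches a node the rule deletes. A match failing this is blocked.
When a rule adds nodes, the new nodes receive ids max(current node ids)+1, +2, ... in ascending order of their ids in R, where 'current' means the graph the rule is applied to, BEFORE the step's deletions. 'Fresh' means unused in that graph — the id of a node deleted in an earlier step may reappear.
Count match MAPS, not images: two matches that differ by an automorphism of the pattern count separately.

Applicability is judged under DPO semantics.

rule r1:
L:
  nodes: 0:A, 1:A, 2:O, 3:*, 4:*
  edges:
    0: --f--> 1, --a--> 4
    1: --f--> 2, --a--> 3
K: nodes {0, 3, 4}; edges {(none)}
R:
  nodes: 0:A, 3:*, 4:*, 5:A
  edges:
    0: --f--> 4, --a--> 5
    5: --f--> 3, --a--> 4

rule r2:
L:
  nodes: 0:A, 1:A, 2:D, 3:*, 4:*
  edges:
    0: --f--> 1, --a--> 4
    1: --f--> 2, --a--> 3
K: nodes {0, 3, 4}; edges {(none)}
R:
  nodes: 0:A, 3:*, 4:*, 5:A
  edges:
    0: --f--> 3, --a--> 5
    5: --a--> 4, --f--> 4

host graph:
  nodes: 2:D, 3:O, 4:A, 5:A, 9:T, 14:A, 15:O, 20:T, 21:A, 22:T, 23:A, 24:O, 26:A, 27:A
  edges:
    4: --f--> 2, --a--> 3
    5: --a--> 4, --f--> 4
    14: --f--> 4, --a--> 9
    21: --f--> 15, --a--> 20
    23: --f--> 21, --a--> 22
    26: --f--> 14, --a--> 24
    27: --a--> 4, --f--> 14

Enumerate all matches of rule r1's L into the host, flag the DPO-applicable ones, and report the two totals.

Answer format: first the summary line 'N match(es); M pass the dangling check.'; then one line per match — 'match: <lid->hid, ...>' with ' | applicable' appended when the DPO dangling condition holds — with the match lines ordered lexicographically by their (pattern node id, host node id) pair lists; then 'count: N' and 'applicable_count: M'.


1 match(es); 1 pass the dangling check.
match: 0->23, 1->21, 2->15, 3->20, 4->22 | applicable
count: 1
applicable_count: 1


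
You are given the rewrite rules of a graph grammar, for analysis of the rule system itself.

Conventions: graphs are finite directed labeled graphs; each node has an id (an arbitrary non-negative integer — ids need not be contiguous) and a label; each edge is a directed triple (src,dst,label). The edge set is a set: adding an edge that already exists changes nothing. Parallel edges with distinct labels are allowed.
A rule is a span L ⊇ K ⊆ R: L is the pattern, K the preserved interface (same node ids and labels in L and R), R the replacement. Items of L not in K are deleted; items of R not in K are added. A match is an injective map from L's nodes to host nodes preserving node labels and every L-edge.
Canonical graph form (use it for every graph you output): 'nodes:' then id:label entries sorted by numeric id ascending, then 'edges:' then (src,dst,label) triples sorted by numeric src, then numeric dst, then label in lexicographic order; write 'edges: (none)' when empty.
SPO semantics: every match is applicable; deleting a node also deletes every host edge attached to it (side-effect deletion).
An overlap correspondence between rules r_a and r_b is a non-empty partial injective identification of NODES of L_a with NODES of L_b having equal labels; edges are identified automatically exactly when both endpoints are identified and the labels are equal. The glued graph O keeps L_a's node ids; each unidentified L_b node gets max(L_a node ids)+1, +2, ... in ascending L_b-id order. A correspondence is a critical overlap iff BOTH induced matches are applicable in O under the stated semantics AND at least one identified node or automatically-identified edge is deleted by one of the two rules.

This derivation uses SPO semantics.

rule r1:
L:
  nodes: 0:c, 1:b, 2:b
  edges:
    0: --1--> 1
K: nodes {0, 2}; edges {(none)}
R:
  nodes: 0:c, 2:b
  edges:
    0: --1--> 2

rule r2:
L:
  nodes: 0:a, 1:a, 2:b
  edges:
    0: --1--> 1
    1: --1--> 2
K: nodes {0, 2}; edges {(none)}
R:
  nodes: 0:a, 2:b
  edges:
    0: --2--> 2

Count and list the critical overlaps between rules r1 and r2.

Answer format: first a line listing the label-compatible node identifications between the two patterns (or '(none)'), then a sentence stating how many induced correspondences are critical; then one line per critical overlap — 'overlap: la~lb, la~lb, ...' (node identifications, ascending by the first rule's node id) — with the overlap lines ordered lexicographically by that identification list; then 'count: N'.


label-compatible node identifications between L(r1) and L(r2): 1~2, 2~2
1 of the induced correspondences is a critical overlap of r1 and r2.
overlap: 1~2
count: 1


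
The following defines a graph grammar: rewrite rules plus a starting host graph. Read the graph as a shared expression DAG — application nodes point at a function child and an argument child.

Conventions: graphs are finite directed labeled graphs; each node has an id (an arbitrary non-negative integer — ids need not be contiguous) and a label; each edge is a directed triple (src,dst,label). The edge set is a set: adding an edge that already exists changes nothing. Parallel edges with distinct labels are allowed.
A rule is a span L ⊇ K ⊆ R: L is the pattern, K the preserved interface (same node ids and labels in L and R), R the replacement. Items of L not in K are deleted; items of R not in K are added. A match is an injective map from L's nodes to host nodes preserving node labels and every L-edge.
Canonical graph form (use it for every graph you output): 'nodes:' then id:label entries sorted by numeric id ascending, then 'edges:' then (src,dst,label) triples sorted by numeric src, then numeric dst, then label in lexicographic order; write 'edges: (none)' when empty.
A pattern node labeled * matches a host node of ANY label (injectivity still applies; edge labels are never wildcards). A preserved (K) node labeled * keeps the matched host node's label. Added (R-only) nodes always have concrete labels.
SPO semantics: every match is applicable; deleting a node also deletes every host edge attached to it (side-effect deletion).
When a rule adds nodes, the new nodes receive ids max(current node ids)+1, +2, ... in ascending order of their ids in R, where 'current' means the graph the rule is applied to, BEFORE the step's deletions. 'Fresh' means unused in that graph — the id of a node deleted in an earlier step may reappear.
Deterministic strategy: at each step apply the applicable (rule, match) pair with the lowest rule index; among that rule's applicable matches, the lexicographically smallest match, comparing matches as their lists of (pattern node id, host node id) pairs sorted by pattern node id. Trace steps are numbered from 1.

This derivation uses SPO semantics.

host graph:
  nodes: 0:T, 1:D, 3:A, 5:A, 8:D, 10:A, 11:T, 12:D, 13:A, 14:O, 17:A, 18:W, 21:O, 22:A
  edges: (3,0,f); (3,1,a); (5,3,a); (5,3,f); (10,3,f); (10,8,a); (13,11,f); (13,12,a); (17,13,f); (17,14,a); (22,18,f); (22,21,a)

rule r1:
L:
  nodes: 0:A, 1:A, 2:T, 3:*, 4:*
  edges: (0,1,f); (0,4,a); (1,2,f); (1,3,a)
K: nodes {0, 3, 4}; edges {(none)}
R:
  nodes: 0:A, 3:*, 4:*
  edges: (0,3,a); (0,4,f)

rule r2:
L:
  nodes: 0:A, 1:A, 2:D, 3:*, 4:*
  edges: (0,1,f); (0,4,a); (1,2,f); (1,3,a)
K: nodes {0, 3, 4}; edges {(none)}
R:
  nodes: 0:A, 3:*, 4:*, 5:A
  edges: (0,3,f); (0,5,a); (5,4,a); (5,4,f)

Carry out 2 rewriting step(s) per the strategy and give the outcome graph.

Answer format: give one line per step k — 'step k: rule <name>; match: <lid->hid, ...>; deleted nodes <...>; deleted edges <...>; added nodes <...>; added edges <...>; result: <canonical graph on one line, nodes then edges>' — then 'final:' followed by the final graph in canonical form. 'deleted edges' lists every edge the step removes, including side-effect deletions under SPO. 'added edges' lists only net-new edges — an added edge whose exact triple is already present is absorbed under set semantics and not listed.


step 1: rule r1; match: 0->10, 1->3, 2->0, 3->1, 4->8; deleted nodes 0, 3; deleted edges (3,0,f); (3,1,a); (5,3,a); (5,3,f); (10,3,f); (10,8,a); added nodes (none); added edges (10,1,a); (10,8,f); result: nodes: 1:D, 5:A, 8:D, 10:A, 11:T, 12:D, 13:A, 14:O, 17:A, 18:W, 21:O, 22:A edges: (10,1,a); (10,8,f); (13,11,f); (13,12,a); (17,13,f); (17,14,a); (22,18,f); (22,21,a)
step 2: rule r1; match: 0->17, 1->13, 2->11, 3->12, 4->14; deleted nodes 11, 13; deleted edges (13,11,f); (13,12,a); (17,13,f); (17,14,a); added nodes (none); added edges (17,12,a); (17,14,f); result: nodes: 1:D, 5:A, 8:D, 10:A, 12:D, 14:O, 17:A, 18:W, 21:O, 22:A edges: (10,1,a); (10,8,f); (17,12,a); (17,14,f); (22,18,f); (22,21,a)
final:
nodes: 1:D, 5:A, 8:D, 10:A, 12:D, 14:O, 17:A, 18:W, 21:O, 22:A
edges: (10,1,a); (10,8,f); (17,12,a); (17,14,f); (22,18,f); (22,21,a)
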